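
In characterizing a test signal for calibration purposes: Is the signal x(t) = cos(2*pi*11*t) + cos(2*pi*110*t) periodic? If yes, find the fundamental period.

f1 = 11 Hz, f2 = 110 Hz
Period T1 = 1/11, T2 = 1/110
Ratio T1/T2 = 110/11, which is rational.
The signal is periodic with fundamental period T = 1/GCD(11,110) = 1/11 s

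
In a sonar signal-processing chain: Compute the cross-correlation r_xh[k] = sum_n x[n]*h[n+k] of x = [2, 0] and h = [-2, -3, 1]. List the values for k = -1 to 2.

Both sequences indexed from 0 and zero outside their support.
Lags with overlap: k = -1 to 2.
  r_xh[-1] = x[1]*h[0] = 0
  r_xh[0] = x[0]*h[0] + x[1]*h[1] = -4
  r_xh[1] = x[0]*h[1] + x[1]*h[2] = -6
  r_xh[2] = x[0]*h[2] = 2
r_xh = [0, -4, -6, 2] (for k = -1, ..., 2)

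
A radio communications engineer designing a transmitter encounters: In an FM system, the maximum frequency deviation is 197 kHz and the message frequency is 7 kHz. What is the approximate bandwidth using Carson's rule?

Carson's rule: BW = 2*(delta_f + f_m)
= 2*(197 + 7) kHz = 408 kHz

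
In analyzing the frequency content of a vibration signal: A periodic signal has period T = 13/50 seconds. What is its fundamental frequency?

The fundamental frequency is the reciprocal of the period.
f = 1/T = 1/(13/50) = 50/13 Hz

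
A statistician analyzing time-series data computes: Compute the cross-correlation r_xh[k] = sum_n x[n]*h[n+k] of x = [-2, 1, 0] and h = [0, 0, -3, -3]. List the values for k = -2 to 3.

Both sequences indexed from 0 and zero outside their support.
Lags with overlap: k = -2 to 3.
  r_xh[-2] = x[2]*h[0] = 0
  r_xh[-1] = x[1]*h[0] + x[2]*h[1] = 0
  r_xh[0] = x[0]*h[0] + x[1]*h[1] + x[2]*h[2] = 0
  r_xh[1] = x[0]*h[1] + x[1]*h[2] + x[2]*h[3] = -3
  r_xh[2] = x[0]*h[2] + x[1]*h[3] = 3
  r_xh[3] = x[0]*h[3] = 6
r_xh = [0, 0, 0, -3, 3, 6] (for k = -2, ..., 3)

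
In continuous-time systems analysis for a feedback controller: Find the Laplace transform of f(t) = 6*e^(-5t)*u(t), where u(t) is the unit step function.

Standard Laplace transform pair:
e^(-at)*u(t) <-> 1/(s+a)
With a = 5: L{6*e^(-5t)*u(t)} = 6/(s+5), ROC: Re(s) > -5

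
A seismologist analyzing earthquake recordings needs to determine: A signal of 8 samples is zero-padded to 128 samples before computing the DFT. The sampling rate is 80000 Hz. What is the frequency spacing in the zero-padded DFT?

Original DFT: N = 8, resolution = f_s/N = 80000/8 = 10000 Hz
Zero-padded DFT: N = 128, resolution = f_s/N = 80000/128 = 625 Hz
Zero-padding interpolates the spectrum (finer frequency grid)
but does NOT improve the true spectral resolution (ability to resolve close frequencies).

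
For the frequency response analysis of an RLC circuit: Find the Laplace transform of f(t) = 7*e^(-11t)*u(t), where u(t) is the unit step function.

Standard Laplace transform pair:
e^(-at)*u(t) <-> 1/(s+a)
With a = 11: L{7*e^(-11t)*u(t)} = 7/(s+11), ROC: Re(s) > -11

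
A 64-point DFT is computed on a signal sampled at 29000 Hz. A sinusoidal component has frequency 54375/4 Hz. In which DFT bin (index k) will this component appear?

DFT frequency resolution = f_s/N = 29000/64 = 3625/8 Hz
Bin index k = f_signal / resolution = 54375/4 / 3625/8 = 30
The signal frequency 54375/4 Hz falls in DFT bin k = 30.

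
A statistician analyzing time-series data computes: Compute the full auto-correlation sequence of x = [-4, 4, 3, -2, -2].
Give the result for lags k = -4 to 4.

r_xx[k] = sum_m x[m]*x[m+k], indexed from 0, for k = -4 to 4:
  r_xx[-4] = x[4]*x[0] = 8
  r_xx[-3] = x[3]*x[0] + x[4]*x[1] = 0
  r_xx[-2] = x[2]*x[0] + x[3]*x[1] + x[4]*x[2] = -26
  r_xx[-1] = x[1]*x[0] + x[2]*x[1] + x[3]*x[2] + x[4]*x[3] = -6
  r_xx[0] = x[0]*x[0] + x[1]*x[1] + x[2]*x[2] + x[3]*x[3] + x[4]*x[4] = 49
  r_xx[1] = x[0]*x[1] + x[1]*x[2] + x[2]*x[3] + x[3]*x[4] = -6
  r_xx[2] = x[0]*x[2] + x[1]*x[3] + x[2]*x[4] = -26
  r_xx[3] = x[0]*x[3] + x[1]*x[4] = 0
  r_xx[4] = x[0]*x[4] = 8
r_xx = [8, 0, -26, -6, 49, -6, -26, 0, 8]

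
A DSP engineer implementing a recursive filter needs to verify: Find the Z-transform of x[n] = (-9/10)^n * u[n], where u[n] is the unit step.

The Z-transform of a^n * u[n] is z/(z-a) for |z| > |a|.
Here a = -9/10, so X(z) = z/(z - (-9/10)) = 10z/(10z + 9)
ROC: |z| > 9/10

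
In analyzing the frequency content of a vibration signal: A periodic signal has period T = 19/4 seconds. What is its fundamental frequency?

The fundamental frequency is the reciprocal of the period.
f = 1/T = 1/(19/4) = 4/19 Hz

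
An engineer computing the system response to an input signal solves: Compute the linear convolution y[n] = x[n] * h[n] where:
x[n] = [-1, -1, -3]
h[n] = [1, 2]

y[n] = sum_k x[k]*h[n-k]. Output length = len(x) + len(h) - 1 = 3 + 2 - 1 = 4.
y[0] = -1*1 = -1
y[1] = -1*1 + -1*2 = -3
y[2] = -3*1 + -1*2 = -5
y[3] = -3*2 = -6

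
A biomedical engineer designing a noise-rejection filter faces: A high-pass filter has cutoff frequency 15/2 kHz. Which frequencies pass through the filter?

A high-pass filter passes all frequencies above the cutoff frequency 15/2 kHz and attenuates lower frequencies.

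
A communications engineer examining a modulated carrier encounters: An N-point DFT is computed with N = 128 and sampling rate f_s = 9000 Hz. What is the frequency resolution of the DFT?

DFT frequency resolution = f_s / N
= 9000 / 128 = 1125/16 Hz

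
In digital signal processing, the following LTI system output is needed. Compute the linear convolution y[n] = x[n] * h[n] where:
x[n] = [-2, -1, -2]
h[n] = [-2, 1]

y[n] = sum_k x[k]*h[n-k]. Output length = len(x) + len(h) - 1 = 3 + 2 - 1 = 4.
y[0] = -2*-2 = 4
y[1] = -1*-2 + -2*1 = 0
y[2] = -2*-2 + -1*1 = 3
y[3] = -2*1 = -2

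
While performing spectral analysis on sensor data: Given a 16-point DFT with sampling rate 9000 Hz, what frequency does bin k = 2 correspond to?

The frequency of DFT bin k is: f_k = k * f_s / N
f_2 = 2 * 9000 / 16 = 1125 Hz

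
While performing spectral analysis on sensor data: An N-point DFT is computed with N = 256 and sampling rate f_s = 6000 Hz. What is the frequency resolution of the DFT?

DFT frequency resolution = f_s / N
= 6000 / 256 = 375/16 Hz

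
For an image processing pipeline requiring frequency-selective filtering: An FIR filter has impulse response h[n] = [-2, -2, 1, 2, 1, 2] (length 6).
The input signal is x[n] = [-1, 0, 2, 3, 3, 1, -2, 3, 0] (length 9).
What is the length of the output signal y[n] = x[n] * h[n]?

For linear convolution, the output length is:
len(y) = len(x) + len(h) - 1 = 9 + 6 - 1 = 14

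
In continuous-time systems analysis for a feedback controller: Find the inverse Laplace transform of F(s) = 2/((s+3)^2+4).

Standard pair: w/((s+a)^2+w^2) <-> e^(-at)*sin(wt)*u(t)
With a=3, w=2: f(t) = e^(-3t)*sin(2t)*u(t)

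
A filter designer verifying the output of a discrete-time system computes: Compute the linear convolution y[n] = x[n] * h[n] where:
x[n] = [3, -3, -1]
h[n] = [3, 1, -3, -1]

y[n] = sum_k x[k]*h[n-k]. Output length = len(x) + len(h) - 1 = 3 + 4 - 1 = 6.
y[0] = 3*3 = 9
y[1] = -3*3 + 3*1 = -6
y[2] = -1*3 + -3*1 + 3*-3 = -15
y[3] = -1*1 + -3*-3 + 3*-1 = 5
y[4] = -1*-3 + -3*-1 = 6
y[5] = -1*-1 = 1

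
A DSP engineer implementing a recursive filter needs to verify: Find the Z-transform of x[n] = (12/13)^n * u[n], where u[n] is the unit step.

The Z-transform of a^n * u[n] is z/(z-a) for |z| > |a|.
Here a = 12/13, so X(z) = z/(z - (12/13)) = 13z/(13z - 12)
ROC: |z| > 12/13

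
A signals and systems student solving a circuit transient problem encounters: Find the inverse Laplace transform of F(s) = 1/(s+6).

Standard pair: k/(s+a) <-> k*e^(-at)*u(t)
With k=1, a=6: f(t) = e^(-6t)*u(t)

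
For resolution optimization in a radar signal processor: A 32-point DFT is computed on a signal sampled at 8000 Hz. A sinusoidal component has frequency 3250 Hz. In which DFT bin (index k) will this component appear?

DFT frequency resolution = f_s/N = 8000/32 = 250 Hz
Bin index k = f_signal / resolution = 3250 / 250 = 13
The signal frequency 3250 Hz falls in DFT bin k = 13.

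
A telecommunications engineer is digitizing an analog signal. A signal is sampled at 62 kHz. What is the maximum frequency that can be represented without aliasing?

The maximum frequency that can be represented without aliasing
is the Nyquist frequency: f_max = f_s / 2 = 62 kHz / 2 = 31 kHz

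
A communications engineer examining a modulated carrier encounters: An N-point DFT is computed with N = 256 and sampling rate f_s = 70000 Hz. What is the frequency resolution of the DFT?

DFT frequency resolution = f_s / N
= 70000 / 256 = 4375/16 Hz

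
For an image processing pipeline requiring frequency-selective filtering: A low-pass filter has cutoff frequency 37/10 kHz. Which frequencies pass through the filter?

A low-pass filter passes all frequencies below the cutoff frequency 37/10 kHz and attenuates higher frequencies.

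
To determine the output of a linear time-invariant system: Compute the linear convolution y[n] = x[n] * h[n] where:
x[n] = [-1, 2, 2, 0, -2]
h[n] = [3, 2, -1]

y[n] = sum_k x[k]*h[n-k]. Output length = len(x) + len(h) - 1 = 5 + 3 - 1 = 7.
y[0] = -1*3 = -3
y[1] = 2*3 + -1*2 = 4
y[2] = 2*3 + 2*2 + -1*-1 = 11
y[3] = 0*3 + 2*2 + 2*-1 = 2
y[4] = -2*3 + 0*2 + 2*-1 = -8
y[5] = -2*2 + 0*-1 = -4
y[6] = -2*-1 = 2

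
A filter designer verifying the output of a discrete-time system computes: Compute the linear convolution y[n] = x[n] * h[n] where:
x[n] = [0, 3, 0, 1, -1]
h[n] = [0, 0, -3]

y[n] = sum_k x[k]*h[n-k]. Output length = len(x) + len(h) - 1 = 5 + 3 - 1 = 7.
y[0] = 0*0 = 0
y[1] = 3*0 + 0*0 = 0
y[2] = 0*0 + 3*0 + 0*-3 = 0
y[3] = 1*0 + 0*0 + 3*-3 = -9
y[4] = -1*0 + 1*0 + 0*-3 = 0
y[5] = -1*0 + 1*-3 = -3
y[6] = -1*-3 = 3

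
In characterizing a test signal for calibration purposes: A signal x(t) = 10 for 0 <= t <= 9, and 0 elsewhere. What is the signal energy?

Energy = integral of |x(t)|^2 dt over the signal duration
= 10^2 * 9 = 100 * 9 = 900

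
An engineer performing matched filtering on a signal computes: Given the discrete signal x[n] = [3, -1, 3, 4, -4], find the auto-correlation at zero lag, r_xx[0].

The auto-correlation at zero lag r_xx[0] equals the signal energy.
r_xx[0] = sum of x[n]^2 = 3^2 + (-1)^2 + 3^2 + 4^2 + (-4)^2
= 9 + 1 + 9 + 16 + 16 = 51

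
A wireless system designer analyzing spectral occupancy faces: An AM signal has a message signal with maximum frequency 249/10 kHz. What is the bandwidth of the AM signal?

In AM (double-sideband), the bandwidth is twice the message frequency.
BW = 2 * f_m = 2 * 249/10 kHz = 249/5 kHz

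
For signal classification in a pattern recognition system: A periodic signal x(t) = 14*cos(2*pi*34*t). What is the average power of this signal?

Average power of A*cos(wt) is A^2/2.
P = 14^2 / 2 = 196/2 = 98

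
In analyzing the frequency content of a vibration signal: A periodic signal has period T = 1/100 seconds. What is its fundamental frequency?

The fundamental frequency is the reciprocal of the period.
f = 1/T = 1/(1/100) = 100 Hz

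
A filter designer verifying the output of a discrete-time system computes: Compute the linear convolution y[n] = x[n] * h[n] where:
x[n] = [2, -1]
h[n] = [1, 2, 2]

y[n] = sum_k x[k]*h[n-k]. Output length = len(x) + len(h) - 1 = 2 + 3 - 1 = 4.
y[0] = 2*1 = 2
y[1] = -1*1 + 2*2 = 3
y[2] = -1*2 + 2*2 = 2
y[3] = -1*2 = -2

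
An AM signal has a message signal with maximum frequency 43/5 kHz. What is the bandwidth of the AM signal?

In AM (double-sideband), the bandwidth is twice the message frequency.
BW = 2 * f_m = 2 * 43/5 kHz = 86/5 kHz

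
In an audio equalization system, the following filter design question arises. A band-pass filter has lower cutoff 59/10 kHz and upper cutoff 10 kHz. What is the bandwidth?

Bandwidth = f_high - f_low
= 10 kHz - 59/10 kHz = 41/10 kHz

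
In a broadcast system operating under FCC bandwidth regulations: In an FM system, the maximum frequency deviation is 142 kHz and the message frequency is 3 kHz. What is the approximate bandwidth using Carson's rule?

Carson's rule: BW = 2*(delta_f + f_m)
= 2*(142 + 3) kHz = 290 kHz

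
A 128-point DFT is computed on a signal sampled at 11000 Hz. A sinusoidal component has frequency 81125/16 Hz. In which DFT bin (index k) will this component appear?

DFT frequency resolution = f_s/N = 11000/128 = 1375/16 Hz
Bin index k = f_signal / resolution = 81125/16 / 1375/16 = 59
The signal frequency 81125/16 Hz falls in DFT bin k = 59.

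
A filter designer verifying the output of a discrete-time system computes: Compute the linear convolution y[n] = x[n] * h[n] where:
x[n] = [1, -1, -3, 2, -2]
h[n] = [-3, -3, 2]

y[n] = sum_k x[k]*h[n-k]. Output length = len(x) + len(h) - 1 = 5 + 3 - 1 = 7.
y[0] = 1*-3 = -3
y[1] = -1*-3 + 1*-3 = 0
y[2] = -3*-3 + -1*-3 + 1*2 = 14
y[3] = 2*-3 + -3*-3 + -1*2 = 1
y[4] = -2*-3 + 2*-3 + -3*2 = -6
y[5] = -2*-3 + 2*2 = 10
y[6] = -2*2 = -4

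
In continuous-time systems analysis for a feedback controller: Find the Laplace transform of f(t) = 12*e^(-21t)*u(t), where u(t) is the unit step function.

Standard Laplace transform pair:
e^(-at)*u(t) <-> 1/(s+a)
With a = 21: L{12*e^(-21t)*u(t)} = 12/(s+21), ROC: Re(s) > -21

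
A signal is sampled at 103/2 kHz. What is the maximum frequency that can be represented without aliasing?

The maximum frequency that can be represented without aliasing
is the Nyquist frequency: f_max = f_s / 2 = 103/2 kHz / 2 = 103/4 kHz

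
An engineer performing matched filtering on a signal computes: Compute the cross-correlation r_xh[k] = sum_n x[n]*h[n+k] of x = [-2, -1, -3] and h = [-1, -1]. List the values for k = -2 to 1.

Both sequences indexed from 0 and zero outside their support.
Lags with overlap: k = -2 to 1.
  r_xh[-2] = x[2]*h[0] = 3
  r_xh[-1] = x[1]*h[0] + x[2]*h[1] = 4
  r_xh[0] = x[0]*h[0] + x[1]*h[1] = 3
  r_xh[1] = x[0]*h[1] = 2
r_xh = [3, 4, 3, 2] (for k = -2, ..., 1)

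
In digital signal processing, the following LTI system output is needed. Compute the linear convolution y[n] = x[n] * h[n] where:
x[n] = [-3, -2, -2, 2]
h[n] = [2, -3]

y[n] = sum_k x[k]*h[n-k]. Output length = len(x) + len(h) - 1 = 4 + 2 - 1 = 5.
y[0] = -3*2 = -6
y[1] = -2*2 + -3*-3 = 5
y[2] = -2*2 + -2*-3 = 2
y[3] = 2*2 + -2*-3 = 10
y[4] = 2*-3 = -6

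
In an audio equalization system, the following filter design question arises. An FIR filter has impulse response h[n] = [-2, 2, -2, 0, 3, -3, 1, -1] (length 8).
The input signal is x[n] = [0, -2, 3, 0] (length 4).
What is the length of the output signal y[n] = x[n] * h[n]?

For linear convolution, the output length is:
len(y) = len(x) + len(h) - 1 = 4 + 8 - 1 = 11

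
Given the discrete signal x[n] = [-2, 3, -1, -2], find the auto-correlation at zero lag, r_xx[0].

The auto-correlation at zero lag r_xx[0] equals the signal energy.
r_xx[0] = sum of x[n]^2 = (-2)^2 + 3^2 + (-1)^2 + (-2)^2
= 4 + 9 + 1 + 4 = 18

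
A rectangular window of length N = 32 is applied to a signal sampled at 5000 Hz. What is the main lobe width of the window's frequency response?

For a rectangular window of length N,
the main lobe width in frequency is 2*f_s/N.
= 2*5000/32 = 625/2 Hz
This determines the minimum frequency separation for resolving two sinusoids.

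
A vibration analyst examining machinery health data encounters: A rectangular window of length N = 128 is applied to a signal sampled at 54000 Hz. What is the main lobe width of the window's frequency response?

For a rectangular window of length N,
the main lobe width in frequency is 2*f_s/N.
= 2*54000/128 = 3375/4 Hz
This determines the minimum frequency separation for resolving two sinusoids.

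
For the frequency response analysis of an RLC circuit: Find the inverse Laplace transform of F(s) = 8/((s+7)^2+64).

Standard pair: w/((s+a)^2+w^2) <-> e^(-at)*sin(wt)*u(t)
With a=7, w=8: f(t) = e^(-7t)*sin(8t)*u(t)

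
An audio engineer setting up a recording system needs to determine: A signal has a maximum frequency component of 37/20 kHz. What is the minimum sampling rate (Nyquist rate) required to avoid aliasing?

By the Nyquist-Shannon sampling theorem,
the minimum sampling rate (Nyquist rate) must be at least 2 * f_max.
Nyquist rate = 2 * 37/20 kHz = 37/10 kHz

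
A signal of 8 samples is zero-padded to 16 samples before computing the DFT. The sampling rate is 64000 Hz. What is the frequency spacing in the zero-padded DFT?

Original DFT: N = 8, resolution = f_s/N = 64000/8 = 8000 Hz
Zero-padded DFT: N = 16, resolution = f_s/N = 64000/16 = 4000 Hz
Zero-padding interpolates the spectrum (finer frequency grid)
but does NOT improve the true spectral resolution (ability to resolve close frequencies).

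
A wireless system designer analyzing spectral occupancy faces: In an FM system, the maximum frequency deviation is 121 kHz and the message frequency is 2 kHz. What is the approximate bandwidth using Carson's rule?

Carson's rule: BW = 2*(delta_f + f_m)
= 2*(121 + 2) kHz = 246 kHz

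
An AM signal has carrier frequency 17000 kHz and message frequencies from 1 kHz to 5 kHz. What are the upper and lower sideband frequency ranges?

Upper sideband (USB) = fc + [fm_low, fm_high] = 17000 + [1, 5] = [17001, 17005] kHz
Lower sideband (LSB) = fc - [fm_high, fm_low] = 17000 - [5, 1] = [16995, 16999] kHz
Total occupied spectrum: 16995 kHz to 17005 kHz (plus carrier at 17000 kHz)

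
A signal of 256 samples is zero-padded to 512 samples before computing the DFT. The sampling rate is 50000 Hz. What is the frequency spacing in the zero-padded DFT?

Original DFT: N = 256, resolution = f_s/N = 50000/256 = 3125/16 Hz
Zero-padded DFT: N = 512, resolution = f_s/N = 50000/512 = 3125/32 Hz
Zero-padding interpolates the spectrum (finer frequency grid)
but does NOT improve the true spectral resolution (ability to resolve close frequencies).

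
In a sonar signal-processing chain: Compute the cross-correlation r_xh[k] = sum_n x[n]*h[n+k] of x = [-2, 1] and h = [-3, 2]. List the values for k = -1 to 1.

Both sequences indexed from 0 and zero outside their support.
Lags with overlap: k = -1 to 1.
  r_xh[-1] = x[1]*h[0] = -3
  r_xh[0] = x[0]*h[0] + x[1]*h[1] = 8
  r_xh[1] = x[0]*h[1] = -4
r_xh = [-3, 8, -4] (for k = -1, ..., 1)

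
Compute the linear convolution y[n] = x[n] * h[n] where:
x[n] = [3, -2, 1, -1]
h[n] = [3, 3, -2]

y[n] = sum_k x[k]*h[n-k]. Output length = len(x) + len(h) - 1 = 4 + 3 - 1 = 6.
y[0] = 3*3 = 9
y[1] = -2*3 + 3*3 = 3
y[2] = 1*3 + -2*3 + 3*-2 = -9
y[3] = -1*3 + 1*3 + -2*-2 = 4
y[4] = -1*3 + 1*-2 = -5
y[5] = -1*-2 = 2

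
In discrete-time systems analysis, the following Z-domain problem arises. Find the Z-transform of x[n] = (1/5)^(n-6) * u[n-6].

Time-shifting property: if X(z) = Z{x[n]}, then Z{x[n-d]} = z^(-d) * X(z)
X(z) = z/(z - 1/5) for x[n] = (1/5)^n * u[n]
Z{x[n-6]} = z^(-6) * z/(z - 1/5) = z^(-5)/(z - 1/5)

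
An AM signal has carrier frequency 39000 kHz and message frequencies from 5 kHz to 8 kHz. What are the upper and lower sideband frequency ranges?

Upper sideband (USB) = fc + [fm_low, fm_high] = 39000 + [5, 8] = [39005, 39008] kHz
Lower sideband (LSB) = fc - [fm_high, fm_low] = 39000 - [8, 5] = [38992, 38995] kHz
Total occupied spectrum: 38992 kHz to 39008 kHz (plus carrier at 39000 kHz)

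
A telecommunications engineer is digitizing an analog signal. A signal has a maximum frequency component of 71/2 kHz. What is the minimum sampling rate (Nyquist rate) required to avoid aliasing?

By the Nyquist-Shannon sampling theorem,
the minimum sampling rate (Nyquist rate) must be at least 2 * f_max.
Nyquist rate = 2 * 71/2 kHz = 71 kHz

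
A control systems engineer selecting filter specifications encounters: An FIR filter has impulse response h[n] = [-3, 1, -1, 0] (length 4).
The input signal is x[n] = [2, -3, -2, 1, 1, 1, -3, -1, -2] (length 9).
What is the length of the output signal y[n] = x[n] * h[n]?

For linear convolution, the output length is:
len(y) = len(x) + len(h) - 1 = 9 + 4 - 1 = 12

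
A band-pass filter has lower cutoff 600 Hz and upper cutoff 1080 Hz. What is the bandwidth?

Bandwidth = f_high - f_low
= 1080 Hz - 600 Hz = 480 Hz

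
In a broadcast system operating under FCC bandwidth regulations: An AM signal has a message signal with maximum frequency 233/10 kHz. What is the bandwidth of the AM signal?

In AM (double-sideband), the bandwidth is twice the message frequency.
BW = 2 * f_m = 2 * 233/10 kHz = 233/5 kHz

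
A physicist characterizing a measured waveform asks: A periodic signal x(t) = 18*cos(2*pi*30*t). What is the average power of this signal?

Average power of A*cos(wt) is A^2/2.
P = 18^2 / 2 = 324/2 = 162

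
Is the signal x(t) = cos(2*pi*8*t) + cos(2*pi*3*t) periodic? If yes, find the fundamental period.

f1 = 8 Hz, f2 = 3 Hz
Period T1 = 1/8, T2 = 1/3
Ratio T1/T2 = 3/8, which is rational.
The signal is periodic with fundamental period T = 1/GCD(8,3) = 1 s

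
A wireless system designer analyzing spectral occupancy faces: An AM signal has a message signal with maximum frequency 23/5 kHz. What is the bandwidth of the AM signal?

In AM (double-sideband), the bandwidth is twice the message frequency.
BW = 2 * f_m = 2 * 23/5 kHz = 46/5 kHz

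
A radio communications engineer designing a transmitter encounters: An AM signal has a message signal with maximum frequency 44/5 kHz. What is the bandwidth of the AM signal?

In AM (double-sideband), the bandwidth is twice the message frequency.
BW = 2 * f_m = 2 * 44/5 kHz = 88/5 kHz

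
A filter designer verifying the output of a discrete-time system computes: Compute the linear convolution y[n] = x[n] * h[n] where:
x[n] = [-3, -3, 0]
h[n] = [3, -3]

y[n] = sum_k x[k]*h[n-k]. Output length = len(x) + len(h) - 1 = 3 + 2 - 1 = 4.
y[0] = -3*3 = -9
y[1] = -3*3 + -3*-3 = 0
y[2] = 0*3 + -3*-3 = 9
y[3] = 0*-3 = 0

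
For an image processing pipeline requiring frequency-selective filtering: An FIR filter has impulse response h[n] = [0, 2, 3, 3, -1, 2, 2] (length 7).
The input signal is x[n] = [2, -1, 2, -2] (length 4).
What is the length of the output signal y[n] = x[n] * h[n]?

For linear convolution, the output length is:
len(y) = len(x) + len(h) - 1 = 4 + 7 - 1 = 10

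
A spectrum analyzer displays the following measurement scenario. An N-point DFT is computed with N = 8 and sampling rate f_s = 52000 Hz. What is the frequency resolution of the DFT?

DFT frequency resolution = f_s / N
= 52000 / 8 = 6500 Hz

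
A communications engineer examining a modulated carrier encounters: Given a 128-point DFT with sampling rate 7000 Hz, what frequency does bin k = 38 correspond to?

The frequency of DFT bin k is: f_k = k * f_s / N
f_38 = 38 * 7000 / 128 = 16625/8 Hz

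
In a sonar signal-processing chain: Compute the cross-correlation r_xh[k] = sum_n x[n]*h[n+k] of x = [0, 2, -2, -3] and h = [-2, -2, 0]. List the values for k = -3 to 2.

Both sequences indexed from 0 and zero outside their support.
Lags with overlap: k = -3 to 2.
  r_xh[-3] = x[3]*h[0] = 6
  r_xh[-2] = x[2]*h[0] + x[3]*h[1] = 10
  r_xh[-1] = x[1]*h[0] + x[2]*h[1] + x[3]*h[2] = 0
  r_xh[0] = x[0]*h[0] + x[1]*h[1] + x[2]*h[2] = -4
  r_xh[1] = x[0]*h[1] + x[1]*h[2] = 0
  r_xh[2] = x[0]*h[2] = 0
r_xh = [6, 10, 0, -4, 0, 0] (for k = -3, ..., 2)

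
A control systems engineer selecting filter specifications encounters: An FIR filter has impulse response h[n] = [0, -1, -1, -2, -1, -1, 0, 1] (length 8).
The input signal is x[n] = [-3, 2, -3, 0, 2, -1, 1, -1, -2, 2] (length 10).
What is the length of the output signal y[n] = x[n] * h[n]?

For linear convolution, the output length is:
len(y) = len(x) + len(h) - 1 = 10 + 8 - 1 = 17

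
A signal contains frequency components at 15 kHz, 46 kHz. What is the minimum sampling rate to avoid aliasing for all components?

The highest frequency component is f_max = 46 kHz.
Nyquist rate = 2 * f_max = 2 * 46 kHz = 92 kHz.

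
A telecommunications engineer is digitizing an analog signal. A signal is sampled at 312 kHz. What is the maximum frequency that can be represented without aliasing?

The maximum frequency that can be represented without aliasing
is the Nyquist frequency: f_max = f_s / 2 = 312 kHz / 2 = 156 kHz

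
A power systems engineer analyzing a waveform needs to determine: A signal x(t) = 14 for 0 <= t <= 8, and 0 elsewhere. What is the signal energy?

Energy = integral of |x(t)|^2 dt over the signal duration
= 14^2 * 8 = 196 * 8 = 1568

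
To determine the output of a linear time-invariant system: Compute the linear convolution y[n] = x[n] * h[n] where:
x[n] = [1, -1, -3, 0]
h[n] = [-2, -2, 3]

y[n] = sum_k x[k]*h[n-k]. Output length = len(x) + len(h) - 1 = 4 + 3 - 1 = 6.
y[0] = 1*-2 = -2
y[1] = -1*-2 + 1*-2 = 0
y[2] = -3*-2 + -1*-2 + 1*3 = 11
y[3] = 0*-2 + -3*-2 + -1*3 = 3
y[4] = 0*-2 + -3*3 = -9
y[5] = 0*3 = 0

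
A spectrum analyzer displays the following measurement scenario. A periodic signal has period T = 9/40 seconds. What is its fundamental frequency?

The fundamental frequency is the reciprocal of the period.
f = 1/T = 1/(9/40) = 40/9 Hz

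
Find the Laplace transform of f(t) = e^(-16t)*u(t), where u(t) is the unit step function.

Standard Laplace transform pair:
e^(-at)*u(t) <-> 1/(s+a)
With a = 16: L{e^(-16t)*u(t)} = 1/(s+16), ROC: Re(s) > -16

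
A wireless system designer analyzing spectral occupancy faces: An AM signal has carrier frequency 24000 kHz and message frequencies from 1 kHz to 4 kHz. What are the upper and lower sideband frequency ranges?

Upper sideband (USB) = fc + [fm_low, fm_high] = 24000 + [1, 4] = [24001, 24004] kHz
Lower sideband (LSB) = fc - [fm_high, fm_low] = 24000 - [4, 1] = [23996, 23999] kHz
Total occupied spectrum: 23996 kHz to 24004 kHz (plus carrier at 24000 kHz)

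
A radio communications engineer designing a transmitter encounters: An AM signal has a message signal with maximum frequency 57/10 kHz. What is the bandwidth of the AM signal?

In AM (double-sideband), the bandwidth is twice the message frequency.
BW = 2 * f_m = 2 * 57/10 kHz = 57/5 kHz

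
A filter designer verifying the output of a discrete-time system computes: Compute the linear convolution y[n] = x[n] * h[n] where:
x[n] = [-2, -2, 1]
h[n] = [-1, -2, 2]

y[n] = sum_k x[k]*h[n-k]. Output length = len(x) + len(h) - 1 = 3 + 3 - 1 = 5.
y[0] = -2*-1 = 2
y[1] = -2*-1 + -2*-2 = 6
y[2] = 1*-1 + -2*-2 + -2*2 = -1
y[3] = 1*-2 + -2*2 = -6
y[4] = 1*2 = 2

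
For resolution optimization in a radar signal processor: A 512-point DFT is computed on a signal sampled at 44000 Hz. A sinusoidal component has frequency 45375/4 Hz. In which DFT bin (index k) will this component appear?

DFT frequency resolution = f_s/N = 44000/512 = 1375/16 Hz
Bin index k = f_signal / resolution = 45375/4 / 1375/16 = 132
The signal frequency 45375/4 Hz falls in DFT bin k = 132.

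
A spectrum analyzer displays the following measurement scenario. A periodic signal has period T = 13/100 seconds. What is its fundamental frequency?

The fundamental frequency is the reciprocal of the period.
f = 1/T = 1/(13/100) = 100/13 Hz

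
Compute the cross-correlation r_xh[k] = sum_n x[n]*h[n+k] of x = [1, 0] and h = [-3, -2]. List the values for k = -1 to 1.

Both sequences indexed from 0 and zero outside their support.
Lags with overlap: k = -1 to 1.
  r_xh[-1] = x[1]*h[0] = 0
  r_xh[0] = x[0]*h[0] + x[1]*h[1] = -3
  r_xh[1] = x[0]*h[1] = -2
r_xh = [0, -3, -2] (for k = -1, ..., 1)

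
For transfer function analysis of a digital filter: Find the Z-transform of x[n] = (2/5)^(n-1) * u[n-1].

Time-shifting property: if X(z) = Z{x[n]}, then Z{x[n-d]} = z^(-d) * X(z)
X(z) = z/(z - 2/5) for x[n] = (2/5)^n * u[n]
Z{x[n-1]} = z^(-1) * z/(z - 2/5) = 1/(z - 2/5)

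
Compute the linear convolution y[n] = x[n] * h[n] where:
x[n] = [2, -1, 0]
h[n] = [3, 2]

y[n] = sum_k x[k]*h[n-k]. Output length = len(x) + len(h) - 1 = 3 + 2 - 1 = 4.
y[0] = 2*3 = 6
y[1] = -1*3 + 2*2 = 1
y[2] = 0*3 + -1*2 = -2
y[3] = 0*2 = 0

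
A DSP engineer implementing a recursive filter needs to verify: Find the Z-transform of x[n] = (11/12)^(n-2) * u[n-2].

Time-shifting property: if X(z) = Z{x[n]}, then Z{x[n-d]} = z^(-d) * X(z)
X(z) = z/(z - 11/12) for x[n] = (11/12)^n * u[n]
Z{x[n-2]} = z^(-2) * z/(z - 11/12) = z^(-1)/(z - 11/12)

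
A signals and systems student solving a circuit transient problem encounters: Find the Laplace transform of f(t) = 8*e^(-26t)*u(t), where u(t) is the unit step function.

Standard Laplace transform pair:
e^(-at)*u(t) <-> 1/(s+a)
With a = 26: L{8*e^(-26t)*u(t)} = 8/(s+26), ROC: Re(s) > -26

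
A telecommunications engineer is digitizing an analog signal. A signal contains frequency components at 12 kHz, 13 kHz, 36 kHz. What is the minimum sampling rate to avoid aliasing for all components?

The highest frequency component is f_max = 36 kHz.
Nyquist rate = 2 * f_max = 2 * 36 kHz = 72 kHz.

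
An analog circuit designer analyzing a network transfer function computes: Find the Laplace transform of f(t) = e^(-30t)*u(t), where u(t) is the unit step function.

Standard Laplace transform pair:
e^(-at)*u(t) <-> 1/(s+a)
With a = 30: L{e^(-30t)*u(t)} = 1/(s+30), ROC: Re(s) > -30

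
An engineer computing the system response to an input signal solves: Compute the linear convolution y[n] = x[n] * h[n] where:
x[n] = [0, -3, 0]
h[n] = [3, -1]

y[n] = sum_k x[k]*h[n-k]. Output length = len(x) + len(h) - 1 = 3 + 2 - 1 = 4.
y[0] = 0*3 = 0
y[1] = -3*3 + 0*-1 = -9
y[2] = 0*3 + -3*-1 = 3
y[3] = 0*-1 = 0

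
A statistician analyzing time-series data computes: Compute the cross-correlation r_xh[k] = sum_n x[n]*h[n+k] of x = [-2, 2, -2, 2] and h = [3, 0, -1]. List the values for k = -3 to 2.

Both sequences indexed from 0 and zero outside their support.
Lags with overlap: k = -3 to 2.
  r_xh[-3] = x[3]*h[0] = 6
  r_xh[-2] = x[2]*h[0] + x[3]*h[1] = -6
  r_xh[-1] = x[1]*h[0] + x[2]*h[1] + x[3]*h[2] = 4
  r_xh[0] = x[0]*h[0] + x[1]*h[1] + x[2]*h[2] = -4
  r_xh[1] = x[0]*h[1] + x[1]*h[2] = -2
  r_xh[2] = x[0]*h[2] = 2
r_xh = [6, -6, 4, -4, -2, 2] (for k = -3, ..., 2)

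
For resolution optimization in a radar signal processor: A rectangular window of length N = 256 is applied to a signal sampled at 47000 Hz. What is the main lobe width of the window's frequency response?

For a rectangular window of length N,
the main lobe width in frequency is 2*f_s/N.
= 2*47000/256 = 5875/16 Hz
This determines the minimum frequency separation for resolving two sinusoids.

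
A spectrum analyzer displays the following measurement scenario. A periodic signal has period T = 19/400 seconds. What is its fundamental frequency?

The fundamental frequency is the reciprocal of the period.
f = 1/T = 1/(19/400) = 400/19 Hz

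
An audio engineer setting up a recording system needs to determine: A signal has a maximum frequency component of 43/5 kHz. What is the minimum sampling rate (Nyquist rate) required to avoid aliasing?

By the Nyquist-Shannon sampling theorem,
the minimum sampling rate (Nyquist rate) must be at least 2 * f_max.
Nyquist rate = 2 * 43/5 kHz = 86/5 kHz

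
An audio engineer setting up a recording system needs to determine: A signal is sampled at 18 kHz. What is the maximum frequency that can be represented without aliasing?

The maximum frequency that can be represented without aliasing
is the Nyquist frequency: f_max = f_s / 2 = 18 kHz / 2 = 9 kHz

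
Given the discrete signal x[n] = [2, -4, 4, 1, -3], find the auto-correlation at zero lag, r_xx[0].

The auto-correlation at zero lag r_xx[0] equals the signal energy.
r_xx[0] = sum of x[n]^2 = 2^2 + (-4)^2 + 4^2 + 1^2 + (-3)^2
= 4 + 16 + 16 + 1 + 9 = 46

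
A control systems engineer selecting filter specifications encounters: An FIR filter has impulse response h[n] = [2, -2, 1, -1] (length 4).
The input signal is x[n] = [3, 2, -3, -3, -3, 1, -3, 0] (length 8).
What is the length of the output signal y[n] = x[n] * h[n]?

For linear convolution, the output length is:
len(y) = len(x) + len(h) - 1 = 8 + 4 - 1 = 11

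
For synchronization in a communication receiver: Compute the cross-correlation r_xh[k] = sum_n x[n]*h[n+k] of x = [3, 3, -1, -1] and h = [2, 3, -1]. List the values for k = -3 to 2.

Both sequences indexed from 0 and zero outside their support.
Lags with overlap: k = -3 to 2.
  r_xh[-3] = x[3]*h[0] = -2
  r_xh[-2] = x[2]*h[0] + x[3]*h[1] = -5
  r_xh[-1] = x[1]*h[0] + x[2]*h[1] + x[3]*h[2] = 4
  r_xh[0] = x[0]*h[0] + x[1]*h[1] + x[2]*h[2] = 16
  r_xh[1] = x[0]*h[1] + x[1]*h[2] = 6
  r_xh[2] = x[0]*h[2] = -3
r_xh = [-2, -5, 4, 16, 6, -3] (for k = -3, ..., 2)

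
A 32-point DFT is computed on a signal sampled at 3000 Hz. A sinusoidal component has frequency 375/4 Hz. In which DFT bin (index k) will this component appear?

DFT frequency resolution = f_s/N = 3000/32 = 375/4 Hz
Bin index k = f_signal / resolution = 375/4 / 375/4 = 1
The signal frequency 375/4 Hz falls in DFT bin k = 1.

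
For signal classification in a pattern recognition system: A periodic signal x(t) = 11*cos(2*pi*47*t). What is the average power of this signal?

Average power of A*cos(wt) is A^2/2.
P = 11^2 / 2 = 121/2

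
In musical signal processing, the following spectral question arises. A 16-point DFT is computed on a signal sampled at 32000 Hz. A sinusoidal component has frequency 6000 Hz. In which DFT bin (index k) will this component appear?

DFT frequency resolution = f_s/N = 32000/16 = 2000 Hz
Bin index k = f_signal / resolution = 6000 / 2000 = 3
The signal frequency 6000 Hz falls in DFT bin k = 3.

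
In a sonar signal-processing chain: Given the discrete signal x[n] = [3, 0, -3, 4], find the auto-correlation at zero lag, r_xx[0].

The auto-correlation at zero lag r_xx[0] equals the signal energy.
r_xx[0] = sum of x[n]^2 = 3^2 + 0^2 + (-3)^2 + 4^2
= 9 + 0 + 9 + 16 = 34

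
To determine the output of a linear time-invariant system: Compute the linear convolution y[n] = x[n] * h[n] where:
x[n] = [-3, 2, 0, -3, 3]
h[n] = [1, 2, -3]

y[n] = sum_k x[k]*h[n-k]. Output length = len(x) + len(h) - 1 = 5 + 3 - 1 = 7.
y[0] = -3*1 = -3
y[1] = 2*1 + -3*2 = -4
y[2] = 0*1 + 2*2 + -3*-3 = 13
y[3] = -3*1 + 0*2 + 2*-3 = -9
y[4] = 3*1 + -3*2 + 0*-3 = -3
y[5] = 3*2 + -3*-3 = 15
y[6] = 3*-3 = -9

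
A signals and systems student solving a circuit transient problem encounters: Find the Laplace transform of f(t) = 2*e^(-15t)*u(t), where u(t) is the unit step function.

Standard Laplace transform pair:
e^(-at)*u(t) <-> 1/(s+a)
With a = 15: L{2*e^(-15t)*u(t)} = 2/(s+15), ROC: Re(s) > -15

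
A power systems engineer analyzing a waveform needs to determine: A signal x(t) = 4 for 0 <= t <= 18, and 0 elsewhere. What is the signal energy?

Energy = integral of |x(t)|^2 dt over the signal duration
= 4^2 * 18 = 16 * 18 = 288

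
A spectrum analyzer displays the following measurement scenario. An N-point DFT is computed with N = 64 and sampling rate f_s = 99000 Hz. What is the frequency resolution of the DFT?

DFT frequency resolution = f_s / N
= 99000 / 64 = 12375/8 Hz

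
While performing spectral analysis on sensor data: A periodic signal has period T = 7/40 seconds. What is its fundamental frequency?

The fundamental frequency is the reciprocal of the period.
f = 1/T = 1/(7/40) = 40/7 Hz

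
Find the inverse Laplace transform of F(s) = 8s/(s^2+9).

Standard pair: s/(s^2+w^2) <-> cos(wt)*u(t)
With k=8, w=3: f(t) = 8*cos(3t)*u(t)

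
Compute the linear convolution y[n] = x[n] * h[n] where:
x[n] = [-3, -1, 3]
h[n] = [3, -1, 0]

y[n] = sum_k x[k]*h[n-k]. Output length = len(x) + len(h) - 1 = 3 + 3 - 1 = 5.
y[0] = -3*3 = -9
y[1] = -1*3 + -3*-1 = 0
y[2] = 3*3 + -1*-1 + -3*0 = 10
y[3] = 3*-1 + -1*0 = -3
y[4] = 3*0 = 0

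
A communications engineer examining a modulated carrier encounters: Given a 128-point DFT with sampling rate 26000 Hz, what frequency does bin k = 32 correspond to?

The frequency of DFT bin k is: f_k = k * f_s / N
f_32 = 32 * 26000 / 128 = 6500 Hz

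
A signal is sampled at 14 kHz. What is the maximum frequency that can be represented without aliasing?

The maximum frequency that can be represented without aliasing
is the Nyquist frequency: f_max = f_s / 2 = 14 kHz / 2 = 7 kHz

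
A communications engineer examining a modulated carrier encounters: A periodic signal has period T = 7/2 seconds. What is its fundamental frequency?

The fundamental frequency is the reciprocal of the period.
f = 1/T = 1/(7/2) = 2/7 Hz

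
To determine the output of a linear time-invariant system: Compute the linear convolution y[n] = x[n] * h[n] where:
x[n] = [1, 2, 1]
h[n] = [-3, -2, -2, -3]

y[n] = sum_k x[k]*h[n-k]. Output length = len(x) + len(h) - 1 = 3 + 4 - 1 = 6.
y[0] = 1*-3 = -3
y[1] = 2*-3 + 1*-2 = -8
y[2] = 1*-3 + 2*-2 + 1*-2 = -9
y[3] = 1*-2 + 2*-2 + 1*-3 = -9
y[4] = 1*-2 + 2*-3 = -8
y[5] = 1*-3 = -3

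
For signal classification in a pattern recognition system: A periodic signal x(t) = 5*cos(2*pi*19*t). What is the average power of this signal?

Average power of A*cos(wt) is A^2/2.
P = 5^2 / 2 = 25/2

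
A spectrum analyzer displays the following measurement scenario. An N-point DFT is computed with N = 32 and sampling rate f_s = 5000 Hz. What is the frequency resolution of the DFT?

DFT frequency resolution = f_s / N
= 5000 / 32 = 625/4 Hz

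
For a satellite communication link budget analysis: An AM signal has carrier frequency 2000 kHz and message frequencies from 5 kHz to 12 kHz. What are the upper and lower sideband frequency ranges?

Upper sideband (USB) = fc + [fm_low, fm_high] = 2000 + [5, 12] = [2005, 2012] kHz
Lower sideband (LSB) = fc - [fm_high, fm_low] = 2000 - [12, 5] = [1988, 1995] kHz
Total occupied spectrum: 1988 kHz to 2012 kHz (plus carrier at 2000 kHz)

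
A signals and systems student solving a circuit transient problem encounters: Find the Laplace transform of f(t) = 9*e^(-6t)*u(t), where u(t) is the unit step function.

Standard Laplace transform pair:
e^(-at)*u(t) <-> 1/(s+a)
With a = 6: L{9*e^(-6t)*u(t)} = 9/(s+6), ROC: Re(s) > -6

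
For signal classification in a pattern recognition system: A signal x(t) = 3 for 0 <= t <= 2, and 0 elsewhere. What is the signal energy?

Energy = integral of |x(t)|^2 dt over the signal duration
= 3^2 * 2 = 9 * 2 = 18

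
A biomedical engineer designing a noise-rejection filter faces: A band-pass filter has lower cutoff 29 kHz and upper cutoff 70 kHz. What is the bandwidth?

Bandwidth = f_high - f_low
= 70 kHz - 29 kHz = 41 kHz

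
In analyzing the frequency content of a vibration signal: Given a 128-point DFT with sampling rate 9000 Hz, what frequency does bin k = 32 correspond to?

The frequency of DFT bin k is: f_k = k * f_s / N
f_32 = 32 * 9000 / 128 = 2250 Hz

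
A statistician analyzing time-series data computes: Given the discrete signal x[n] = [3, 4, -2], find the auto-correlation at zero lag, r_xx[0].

The auto-correlation at zero lag r_xx[0] equals the signal energy.
r_xx[0] = sum of x[n]^2 = 3^2 + 4^2 + (-2)^2
= 9 + 16 + 4 = 29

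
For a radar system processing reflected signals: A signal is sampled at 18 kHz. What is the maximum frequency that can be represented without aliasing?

The maximum frequency that can be represented without aliasing
is the Nyquist frequency: f_max = f_s / 2 = 18 kHz / 2 = 9 kHz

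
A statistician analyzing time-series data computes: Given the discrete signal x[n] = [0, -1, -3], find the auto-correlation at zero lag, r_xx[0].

The auto-correlation at zero lag r_xx[0] equals the signal energy.
r_xx[0] = sum of x[n]^2 = 0^2 + (-1)^2 + (-3)^2
= 0 + 1 + 9 = 10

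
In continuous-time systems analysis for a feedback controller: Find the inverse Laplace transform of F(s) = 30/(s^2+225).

Standard pair: w/(s^2+w^2) <-> sin(wt)*u(t)
Recognize w^2 = 225, so w = 15; numerator 30 = 2*15.
f(t) = 2*sin(15t)*u(t)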